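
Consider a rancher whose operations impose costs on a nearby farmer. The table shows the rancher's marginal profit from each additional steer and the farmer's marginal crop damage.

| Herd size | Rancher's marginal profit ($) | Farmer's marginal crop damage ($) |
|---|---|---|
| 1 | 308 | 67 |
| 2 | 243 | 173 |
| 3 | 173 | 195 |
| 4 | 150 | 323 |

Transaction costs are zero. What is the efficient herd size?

2

Bargaining reaches the level where marginal profit last exceeds marginal crop damage.
That holds through level 2 (243 ≥ 173) but not at 3 (173 < 195).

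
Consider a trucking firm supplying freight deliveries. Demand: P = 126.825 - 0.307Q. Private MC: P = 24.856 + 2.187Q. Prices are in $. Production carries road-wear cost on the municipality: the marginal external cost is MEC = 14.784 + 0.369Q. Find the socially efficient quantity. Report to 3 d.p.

Social marginal cost = private MC + MEC = 39.640 + 2.556Q.
Set SMC = demand: 39.640 + 2.556Q = 126.825 - 0.307Q → Q* = 30.4523.

Q* = 30.452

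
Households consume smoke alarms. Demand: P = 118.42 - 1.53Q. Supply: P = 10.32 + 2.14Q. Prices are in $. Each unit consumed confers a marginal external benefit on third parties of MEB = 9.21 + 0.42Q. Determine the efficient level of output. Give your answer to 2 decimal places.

Social marginal benefit = demand + MEB = 127.63 - 1.11Q.
Set SMB = MC: 127.63 - 1.11Q = 10.32 + 2.14Q → Q* = 36.0954.

Q* = 36.10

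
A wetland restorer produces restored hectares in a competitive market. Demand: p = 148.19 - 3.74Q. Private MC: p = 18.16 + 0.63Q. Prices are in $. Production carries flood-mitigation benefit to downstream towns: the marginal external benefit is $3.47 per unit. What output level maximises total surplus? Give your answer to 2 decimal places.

Social marginal cost = private MC − MEB = 14.69 + 0.63Q.
Set SMC = demand: 14.69 + 0.63Q = 148.19 - 3.74Q → Q* = 30.5492.

Q* = 30.55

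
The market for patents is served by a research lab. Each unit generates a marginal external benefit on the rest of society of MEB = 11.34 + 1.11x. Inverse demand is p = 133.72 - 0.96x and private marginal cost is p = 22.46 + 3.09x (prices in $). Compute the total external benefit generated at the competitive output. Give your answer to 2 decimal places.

$730.38

Market equilibrium (private): 22.46 + 3.09x = 133.72 - 0.96x → x_m = 27.4716.
Total external benefit = ∫₀^{x_m} (11.34 + 1.11x) dx = 11.34×27.4716 + ½×1.11×27.4716² = 730.3802.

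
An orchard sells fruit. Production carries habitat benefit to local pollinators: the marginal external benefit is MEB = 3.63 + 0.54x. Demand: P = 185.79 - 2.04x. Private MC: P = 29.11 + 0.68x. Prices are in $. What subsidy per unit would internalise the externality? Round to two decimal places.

subsidy = $43.34 per unit

Social marginal cost = private MC − MEB = 25.48 + 0.14x.
Set SMC = demand: 25.48 + 0.14x = 185.79 - 2.04x → x* = 73.5367.
The Pigouvian subsidy equals MEB at x*: 3.63 + 0.54×73.5367 = 43.3398.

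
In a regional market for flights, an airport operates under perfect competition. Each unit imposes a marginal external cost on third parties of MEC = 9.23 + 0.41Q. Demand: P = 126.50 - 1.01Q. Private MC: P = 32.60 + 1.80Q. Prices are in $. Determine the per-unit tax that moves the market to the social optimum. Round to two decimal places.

tax = $20.01 per unit

Social marginal cost = private MC + MEC = 41.83 + 2.21Q.
Set SMC = demand: 41.83 + 2.21Q = 126.50 - 1.01Q → Q* = 26.2950.
The Pigouvian tax equals MEC at Q*: 9.23 + 0.41×26.2950 = 20.0110.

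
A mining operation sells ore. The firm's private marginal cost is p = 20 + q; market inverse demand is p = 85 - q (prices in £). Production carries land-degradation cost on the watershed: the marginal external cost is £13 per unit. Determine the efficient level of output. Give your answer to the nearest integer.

q* = 26

Social marginal cost = private MC + MEC = 33 + q.
Set SMC = demand: 33 + q = 85 - q → q* = 26.0000.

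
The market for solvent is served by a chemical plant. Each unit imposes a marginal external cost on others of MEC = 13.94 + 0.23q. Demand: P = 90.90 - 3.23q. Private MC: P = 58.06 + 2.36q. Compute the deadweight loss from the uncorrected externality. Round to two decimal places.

DWL = 20.09

Market equilibrium (private): 58.06 + 2.36q = 90.90 - 3.23q → q_m = 5.8748.
Social marginal cost = private MC + MEC = 72.00 + 2.59q.
Set SMC = demand: 72.00 + 2.59q = 90.90 - 3.23q → q* = 3.2474.
The loss is the area between SMC and demand from q* to q_m; with linear curves that's a triangle of height MEC(q_m).
DWL = ½ × 2.6274 × 15.2912 = 20.0880.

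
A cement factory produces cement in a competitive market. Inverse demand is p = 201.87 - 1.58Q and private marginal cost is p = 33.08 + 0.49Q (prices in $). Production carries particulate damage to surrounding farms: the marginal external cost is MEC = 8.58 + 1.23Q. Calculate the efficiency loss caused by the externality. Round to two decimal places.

DWL = $1796.04

Market equilibrium (private): 33.08 + 0.49Q = 201.87 - 1.58Q → Q_m = 81.5411.
Social marginal cost = private MC + MEC = 41.66 + 1.72Q.
Set SMC = demand: 41.66 + 1.72Q = 201.87 - 1.58Q → Q* = 48.5485.
Height of the DWL triangle at Q_m is SMC(Q_m) − demand(Q_m) = MEC(Q_m) = 108.8755.
DWL = ½ × 32.9926 × 108.8755 = 1796.0429.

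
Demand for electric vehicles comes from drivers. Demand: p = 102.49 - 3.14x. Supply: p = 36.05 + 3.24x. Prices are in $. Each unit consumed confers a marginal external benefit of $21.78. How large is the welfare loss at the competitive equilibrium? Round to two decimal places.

Market equilibrium (private): 36.05 + 3.24x = 102.49 - 3.14x → x_m = 10.4138.
Social marginal benefit = demand + MEB = 124.27 - 3.14x.
Set SMB = MC: 124.27 - 3.14x = 36.05 + 3.24x → x* = 13.8276.
Height of the DWL triangle at x_m is SMB(x_m) − MC(x_m) = MEB(x_m) = 21.7800.
DWL = ½ × 3.4138 × 21.7800 = 37.1763.

DWL = $37.18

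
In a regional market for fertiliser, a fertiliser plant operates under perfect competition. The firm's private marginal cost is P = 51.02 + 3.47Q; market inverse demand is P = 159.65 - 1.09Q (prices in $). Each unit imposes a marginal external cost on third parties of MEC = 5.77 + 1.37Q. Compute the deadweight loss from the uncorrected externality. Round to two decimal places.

DWL = $124.37

Market equilibrium (private): 51.02 + 3.47Q = 159.65 - 1.09Q → Q_m = 23.8224.
Social marginal cost = private MC + MEC = 56.79 + 4.84Q.
Set SMC = demand: 56.79 + 4.84Q = 159.65 - 1.09Q → Q* = 17.3457.
Height of the DWL triangle at Q_m is SMC(Q_m) − demand(Q_m) = MEC(Q_m) = 38.4066.
DWL = ½ × 6.4767 × 38.4066 = 124.3740.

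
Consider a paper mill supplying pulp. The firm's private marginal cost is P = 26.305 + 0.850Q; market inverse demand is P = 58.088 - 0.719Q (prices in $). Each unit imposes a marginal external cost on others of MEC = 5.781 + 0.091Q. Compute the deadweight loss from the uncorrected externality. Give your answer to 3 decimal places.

Market equilibrium (private): 26.305 + 0.850Q = 58.088 - 0.719Q → Q_m = 20.2569.
Social marginal cost = private MC + MEC = 32.086 + 0.941Q.
Set SMC = demand: 32.086 + 0.941Q = 58.088 - 0.719Q → Q* = 15.6639.
The loss is the area between SMC and demand from Q* to Q_m; with linear curves that's a triangle of height MEC(Q_m).
DWL = ½ × 4.5930 × 7.6244 = 17.5094.

DWL = $17.509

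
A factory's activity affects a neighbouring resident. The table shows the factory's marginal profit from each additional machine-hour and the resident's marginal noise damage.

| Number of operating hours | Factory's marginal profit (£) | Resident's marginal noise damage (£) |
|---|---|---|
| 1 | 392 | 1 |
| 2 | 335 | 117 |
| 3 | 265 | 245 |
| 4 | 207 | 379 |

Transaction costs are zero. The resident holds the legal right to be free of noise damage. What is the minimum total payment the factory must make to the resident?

Efficient level: marginal profit ≥ marginal noise damage through level 3, so k* = 3.
With the resident holding the right, the factory must at least compensate total damage at k*: 1 + 117 + 245 = 363.

£363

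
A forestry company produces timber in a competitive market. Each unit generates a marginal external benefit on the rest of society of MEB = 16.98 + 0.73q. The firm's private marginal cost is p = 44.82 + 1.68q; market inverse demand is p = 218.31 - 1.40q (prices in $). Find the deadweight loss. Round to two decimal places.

DWL = $718.20

Market equilibrium (private): 44.82 + 1.68q = 218.31 - 1.40q → q_m = 56.3279.
Social marginal cost = private MC − MEB = 27.84 + 0.95q.
Set SMC = demand: 27.84 + 0.95q = 218.31 - 1.40q → q* = 81.0511.
Between q* and q_m the wedge demand − SMC runs linearly from 0 to MEB(q_m), so the loss is a triangle.
DWL = ½ × 24.7232 × 58.0994 = 718.2015.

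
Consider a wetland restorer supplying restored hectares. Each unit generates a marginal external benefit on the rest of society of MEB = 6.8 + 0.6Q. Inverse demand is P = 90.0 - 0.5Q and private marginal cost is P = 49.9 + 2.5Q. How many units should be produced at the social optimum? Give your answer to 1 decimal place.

Social marginal cost = private MC − MEB = 43.1 + 1.9Q.
Set SMC = demand: 43.1 + 1.9Q = 90.0 - 0.5Q → Q* = 19.5417.

Q* = 19.5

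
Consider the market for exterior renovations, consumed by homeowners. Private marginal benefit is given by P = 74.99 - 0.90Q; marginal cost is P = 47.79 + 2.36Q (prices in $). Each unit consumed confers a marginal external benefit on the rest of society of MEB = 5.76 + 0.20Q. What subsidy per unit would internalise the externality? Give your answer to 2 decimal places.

subsidy = $7.91 per unit

Social marginal benefit = demand + MEB = 80.75 - 0.70Q.
Set SMB = MC: 80.75 - 0.70Q = 47.79 + 2.36Q → Q* = 10.7712.
The Pigouvian subsidy equals MEB at Q*: 5.76 + 0.20×10.7712 = 7.9142.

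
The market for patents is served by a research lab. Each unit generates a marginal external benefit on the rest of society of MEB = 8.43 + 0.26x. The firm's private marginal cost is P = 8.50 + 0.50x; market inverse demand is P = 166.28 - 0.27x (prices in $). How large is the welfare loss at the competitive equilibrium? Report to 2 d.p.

Market equilibrium (private): 8.50 + 0.50x = 166.28 - 0.27x → x_m = 204.9091.
Social marginal cost = private MC − MEB = 0.07 + 0.24x.
Set SMC = demand: 0.07 + 0.24x = 166.28 - 0.27x → x* = 325.9020.
Between x* and x_m the wedge demand − SMC runs linearly from 0 to MEB(x_m), so the loss is a triangle.
DWL = ½ × 120.9929 × 61.7064 = 3733.0181.

DWL = $3733.02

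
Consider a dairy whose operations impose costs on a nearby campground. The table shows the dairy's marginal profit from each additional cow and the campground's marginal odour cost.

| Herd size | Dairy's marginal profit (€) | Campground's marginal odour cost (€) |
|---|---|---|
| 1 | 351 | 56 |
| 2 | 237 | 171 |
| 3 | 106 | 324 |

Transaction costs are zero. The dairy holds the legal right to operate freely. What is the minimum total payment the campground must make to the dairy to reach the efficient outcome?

€106

Left alone the dairy would choose level 3 (marginal profit stays positive).
Efficient level: k* = 2 (marginal profit ≥ marginal odour cost through 2).
The campground must at least cover the dairy's forgone profit from cutting 3→2: 106 = 106.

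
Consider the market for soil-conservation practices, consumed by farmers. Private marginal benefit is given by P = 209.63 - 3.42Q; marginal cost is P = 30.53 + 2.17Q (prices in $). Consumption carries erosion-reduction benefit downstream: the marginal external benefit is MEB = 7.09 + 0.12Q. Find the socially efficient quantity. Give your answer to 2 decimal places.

Q* = 34.04

Social marginal benefit = demand + MEB = 216.72 - 3.30Q.
Set SMB = MC: 216.72 - 3.30Q = 30.53 + 2.17Q → Q* = 34.0384.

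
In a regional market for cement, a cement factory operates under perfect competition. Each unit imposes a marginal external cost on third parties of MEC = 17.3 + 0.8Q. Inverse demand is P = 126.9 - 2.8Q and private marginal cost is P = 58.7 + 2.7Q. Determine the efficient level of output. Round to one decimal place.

Q* = 8.1

Social marginal cost = private MC + MEC = 76.0 + 3.5Q.
Set SMC = demand: 76.0 + 3.5Q = 126.9 - 2.8Q → Q* = 8.0794.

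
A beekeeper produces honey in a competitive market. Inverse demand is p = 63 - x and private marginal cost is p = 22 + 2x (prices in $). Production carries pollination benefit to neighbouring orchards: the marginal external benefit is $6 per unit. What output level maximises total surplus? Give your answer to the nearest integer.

Social marginal cost = private MC − MEB = 16 + 2x.
Set SMC = demand: 16 + 2x = 63 - x → x* = 15.6667.

x* = 16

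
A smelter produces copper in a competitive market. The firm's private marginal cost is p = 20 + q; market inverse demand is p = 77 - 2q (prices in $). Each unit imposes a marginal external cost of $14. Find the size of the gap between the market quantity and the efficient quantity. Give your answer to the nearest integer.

Market equilibrium (private): 20 + q = 77 - 2q → q_m = 19.0000.
Social marginal cost = private MC + MEC = 34 + q.
Set SMC = demand: 34 + q = 77 - 2q → q* = 14.3333.
Gap = |19.0000 − 14.3333| = 4.6667.

5 units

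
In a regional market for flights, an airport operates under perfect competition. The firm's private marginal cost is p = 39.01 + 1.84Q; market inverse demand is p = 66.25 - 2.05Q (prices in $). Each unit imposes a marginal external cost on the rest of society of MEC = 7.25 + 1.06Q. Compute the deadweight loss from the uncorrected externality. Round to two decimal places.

Market equilibrium (private): 39.01 + 1.84Q = 66.25 - 2.05Q → Q_m = 7.0026.
Social marginal cost = private MC + MEC = 46.26 + 2.90Q.
Set SMC = demand: 46.26 + 2.90Q = 66.25 - 2.05Q → Q* = 4.0384.
Height of the DWL triangle at Q_m is SMC(Q_m) − demand(Q_m) = MEC(Q_m) = 14.6727.
DWL = ½ × 2.9642 × 14.6727 = 21.7464.

DWL = $21.75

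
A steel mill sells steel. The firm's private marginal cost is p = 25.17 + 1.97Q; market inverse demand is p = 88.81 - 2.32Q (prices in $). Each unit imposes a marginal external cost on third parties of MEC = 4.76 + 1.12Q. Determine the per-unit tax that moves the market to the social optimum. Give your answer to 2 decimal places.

Social marginal cost = private MC + MEC = 29.93 + 3.09Q.
Set SMC = demand: 29.93 + 3.09Q = 88.81 - 2.32Q → Q* = 10.8835.
The Pigouvian tax equals MEC at Q*: 4.76 + 1.12×10.8835 = 16.9495.

tax = $16.95 per unit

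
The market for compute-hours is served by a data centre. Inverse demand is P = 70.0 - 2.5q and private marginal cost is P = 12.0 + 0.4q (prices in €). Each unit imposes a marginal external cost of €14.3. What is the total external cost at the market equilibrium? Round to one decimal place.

€286.0

Market equilibrium (private): 12.0 + 0.4q = 70.0 - 2.5q → q_m = 20.0000.
Total external cost = MEC × q_m = 14.3 × 20.0000 = 286.0000.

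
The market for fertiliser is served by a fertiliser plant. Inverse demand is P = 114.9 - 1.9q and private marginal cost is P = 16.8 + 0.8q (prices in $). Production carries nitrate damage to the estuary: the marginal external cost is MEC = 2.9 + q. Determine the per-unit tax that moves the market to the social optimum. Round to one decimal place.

Social marginal cost = private MC + MEC = 19.7 + 1.8q.
Set SMC = demand: 19.7 + 1.8q = 114.9 - 1.9q → q* = 25.7297.
The Pigouvian tax equals MEC at q*: 2.9 + 1.0×25.7297 = 28.6297.

tax = $28.6 per unit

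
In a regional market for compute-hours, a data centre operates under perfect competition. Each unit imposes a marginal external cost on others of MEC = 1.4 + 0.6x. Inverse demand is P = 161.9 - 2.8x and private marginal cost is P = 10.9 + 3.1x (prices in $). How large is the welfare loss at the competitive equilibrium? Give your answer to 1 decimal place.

DWL = $21.6

Market equilibrium (private): 10.9 + 3.1x = 161.9 - 2.8x → x_m = 25.5932.
Social marginal cost = private MC + MEC = 12.3 + 3.7x.
Set SMC = demand: 12.3 + 3.7x = 161.9 - 2.8x → x* = 23.0154.
The welfare-loss triangle has base |x_m − x*| and height MEC(x_m) (the vertical gap between SMC and demand is zero at x* and MEC at x_m).
DWL = ½ × 2.5778 × 16.7559 = 21.5967.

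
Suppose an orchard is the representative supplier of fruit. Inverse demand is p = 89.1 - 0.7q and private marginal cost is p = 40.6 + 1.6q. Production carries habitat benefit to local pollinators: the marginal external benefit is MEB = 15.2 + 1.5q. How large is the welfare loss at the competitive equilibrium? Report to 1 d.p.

Market equilibrium (private): 40.6 + 1.6q = 89.1 - 0.7q → q_m = 21.0870.
Social marginal cost = private MC − MEB = 25.4 + 0.1q.
Set SMC = demand: 25.4 + 0.1q = 89.1 - 0.7q → q* = 79.6250.
The welfare-loss triangle has base |q_m − q*| and height MEB(q_m) (the vertical gap between SMC and demand is zero at q* and MEB at q_m).
DWL = ½ × 58.5380 × 46.8304 = 1370.6790.

DWL = 1370.7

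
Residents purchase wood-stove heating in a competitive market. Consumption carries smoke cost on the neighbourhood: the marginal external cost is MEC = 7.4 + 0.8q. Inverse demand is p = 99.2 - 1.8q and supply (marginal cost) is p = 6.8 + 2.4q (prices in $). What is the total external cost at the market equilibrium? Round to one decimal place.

Market equilibrium (private): 6.8 + 2.4q = 99.2 - 1.8q → q_m = 22.0000.
Total external cost = ∫₀^{q_m} (7.4 + 0.8q) dq = 7.4×22.0000 + ½×0.8×22.0000² = 356.4000.

$356.4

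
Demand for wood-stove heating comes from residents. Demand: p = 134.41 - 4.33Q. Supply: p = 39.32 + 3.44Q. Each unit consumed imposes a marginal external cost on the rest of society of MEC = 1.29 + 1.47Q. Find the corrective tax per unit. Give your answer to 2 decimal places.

Social marginal benefit = demand − MEC = 133.12 - 5.80Q.
Set SMB = MC: 133.12 - 5.80Q = 39.32 + 3.44Q → Q* = 10.1515.
The Pigouvian tax equals MEC at Q*: 1.29 + 1.47×10.1515 = 16.2127.

tax = 16.21 per unit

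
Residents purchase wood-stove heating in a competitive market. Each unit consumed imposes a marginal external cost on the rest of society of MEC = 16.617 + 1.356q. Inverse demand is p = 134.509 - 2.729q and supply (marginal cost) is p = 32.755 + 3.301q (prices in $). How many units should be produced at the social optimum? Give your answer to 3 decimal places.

Social marginal benefit = demand − MEC = 117.892 - 4.085q.
Set SMB = MC: 117.892 - 4.085q = 32.755 + 3.301q → q* = 11.5268.

q* = 11.527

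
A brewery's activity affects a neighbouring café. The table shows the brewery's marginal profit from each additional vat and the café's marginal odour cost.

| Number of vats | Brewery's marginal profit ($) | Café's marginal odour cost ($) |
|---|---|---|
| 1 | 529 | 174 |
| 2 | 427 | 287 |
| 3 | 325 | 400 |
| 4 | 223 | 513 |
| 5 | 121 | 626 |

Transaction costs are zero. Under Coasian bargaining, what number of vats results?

Bargaining reaches the level where marginal profit last exceeds marginal odour cost.
That holds through level 2 (427 ≥ 287) but not at 3 (325 < 400).

2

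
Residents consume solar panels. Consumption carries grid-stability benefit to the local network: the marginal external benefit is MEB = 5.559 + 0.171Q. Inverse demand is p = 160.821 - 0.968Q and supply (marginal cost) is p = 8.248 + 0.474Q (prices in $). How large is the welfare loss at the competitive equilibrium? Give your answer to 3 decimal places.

DWL = $220.068

Market equilibrium (private): 8.248 + 0.474Q = 160.821 - 0.968Q → Q_m = 105.8065.
Social marginal benefit = demand + MEB = 166.380 - 0.797Q.
Set SMB = MC: 166.380 - 0.797Q = 8.248 + 0.474Q → Q* = 124.4154.
Between Q* and Q_m the wedge SMB − MC runs linearly from 0 to MEB(Q_m), so the loss is a triangle.
DWL = ½ × 18.6089 × 23.6519 = 220.0679.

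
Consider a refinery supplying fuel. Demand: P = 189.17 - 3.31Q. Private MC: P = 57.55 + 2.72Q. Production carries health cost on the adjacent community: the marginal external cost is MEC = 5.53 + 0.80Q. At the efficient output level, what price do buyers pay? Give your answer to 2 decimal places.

Social marginal cost = private MC + MEC = 63.08 + 3.52Q.
Set SMC = demand: 63.08 + 3.52Q = 189.17 - 3.31Q → Q* = 18.4612.
Consumer price on the demand curve at Q*: 189.17 − 3.31×18.4612 = 128.0634.

P = 128.06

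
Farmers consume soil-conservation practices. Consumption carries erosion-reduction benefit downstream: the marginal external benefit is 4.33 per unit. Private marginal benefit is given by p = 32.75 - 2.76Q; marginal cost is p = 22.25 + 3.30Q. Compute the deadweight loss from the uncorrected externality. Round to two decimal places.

DWL = 1.55

Market equilibrium (private): 22.25 + 3.30Q = 32.75 - 2.76Q → Q_m = 1.7327.
Social marginal benefit = demand + MEB = 37.08 - 2.76Q.
Set SMB = MC: 37.08 - 2.76Q = 22.25 + 3.30Q → Q* = 2.4472.
Between Q* and Q_m the wedge SMB − MC runs linearly from 0 to MEB(Q_m), so the loss is a triangle.
DWL = ½ × 0.7145 × 4.3300 = 1.5469.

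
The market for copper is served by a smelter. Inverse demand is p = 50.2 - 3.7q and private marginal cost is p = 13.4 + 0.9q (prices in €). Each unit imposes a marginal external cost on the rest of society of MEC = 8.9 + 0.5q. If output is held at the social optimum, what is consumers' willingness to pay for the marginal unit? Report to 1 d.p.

P = €30.0

Social marginal cost = private MC + MEC = 22.3 + 1.4q.
Set SMC = demand: 22.3 + 1.4q = 50.2 - 3.7q → q* = 5.4706.
Consumer price on the demand curve at q*: 50.2 − 3.7×5.4706 = 29.9588.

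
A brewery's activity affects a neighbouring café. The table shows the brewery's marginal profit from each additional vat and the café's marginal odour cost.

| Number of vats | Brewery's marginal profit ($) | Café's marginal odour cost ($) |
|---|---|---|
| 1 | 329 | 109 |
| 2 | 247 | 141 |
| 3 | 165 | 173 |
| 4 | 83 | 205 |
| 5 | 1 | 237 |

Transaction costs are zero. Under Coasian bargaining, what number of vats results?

2

Bargaining reaches the level where marginal profit last exceeds marginal odour cost.
That holds through level 2 (247 ≥ 141) but not at 3 (165 < 173).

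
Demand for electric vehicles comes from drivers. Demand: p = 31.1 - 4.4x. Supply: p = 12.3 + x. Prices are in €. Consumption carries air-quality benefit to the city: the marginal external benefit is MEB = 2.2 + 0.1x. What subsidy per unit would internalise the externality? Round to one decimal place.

Social marginal benefit = demand + MEB = 33.3 - 4.3x.
Set SMB = MC: 33.3 - 4.3x = 12.3 + x → x* = 3.9623.
The Pigouvian subsidy equals MEB at x*: 2.2 + 0.1×3.9623 = 2.5962.

subsidy = €2.6 per unit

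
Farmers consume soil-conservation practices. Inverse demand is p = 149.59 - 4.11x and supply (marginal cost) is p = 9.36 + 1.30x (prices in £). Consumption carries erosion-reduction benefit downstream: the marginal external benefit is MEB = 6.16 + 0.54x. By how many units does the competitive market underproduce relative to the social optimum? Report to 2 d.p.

Market equilibrium (private): 9.36 + 1.30x = 149.59 - 4.11x → x_m = 25.9205.
Social marginal benefit = demand + MEB = 155.75 - 3.57x.
Set SMB = MC: 155.75 - 3.57x = 9.36 + 1.30x → x* = 30.0595.
Gap = |25.9205 − 30.0595| = 4.1390.

4.14 units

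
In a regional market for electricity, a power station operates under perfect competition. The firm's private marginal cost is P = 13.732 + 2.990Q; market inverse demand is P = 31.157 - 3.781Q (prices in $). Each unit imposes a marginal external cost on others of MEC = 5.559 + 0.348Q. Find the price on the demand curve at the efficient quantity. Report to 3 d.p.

Social marginal cost = private MC + MEC = 19.291 + 3.338Q.
Set SMC = demand: 19.291 + 3.338Q = 31.157 - 3.781Q → Q* = 1.6668.
Consumer price on the demand curve at Q*: 31.157 − 3.781×1.6668 = 24.8548.

P = $24.855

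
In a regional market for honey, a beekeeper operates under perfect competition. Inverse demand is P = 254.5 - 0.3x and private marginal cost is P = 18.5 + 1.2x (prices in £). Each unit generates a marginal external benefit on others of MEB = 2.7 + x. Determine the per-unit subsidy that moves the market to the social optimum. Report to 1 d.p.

Social marginal cost = private MC − MEB = 15.8 + 0.2x.
Set SMC = demand: 15.8 + 0.2x = 254.5 - 0.3x → x* = 477.4000.
The Pigouvian subsidy equals MEB at x*: 2.7 + 1.0×477.4000 = 480.1000.

subsidy = £480.1 per unit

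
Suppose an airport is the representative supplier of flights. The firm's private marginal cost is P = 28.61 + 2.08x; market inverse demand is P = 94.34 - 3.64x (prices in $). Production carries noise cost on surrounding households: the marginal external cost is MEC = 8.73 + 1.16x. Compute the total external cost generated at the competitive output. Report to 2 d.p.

$176.91

Market equilibrium (private): 28.61 + 2.08x = 94.34 - 3.64x → x_m = 11.4913.
Total external cost = ∫₀^{x_m} (8.73 + 1.16x) dx = 8.73×11.4913 + ½×1.16×11.4913² = 176.9080.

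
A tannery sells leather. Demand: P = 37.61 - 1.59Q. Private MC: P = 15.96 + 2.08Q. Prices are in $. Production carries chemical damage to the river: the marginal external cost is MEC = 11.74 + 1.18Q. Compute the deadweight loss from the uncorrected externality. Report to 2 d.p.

DWL = $36.05

Market equilibrium (private): 15.96 + 2.08Q = 37.61 - 1.59Q → Q_m = 5.8992.
Social marginal cost = private MC + MEC = 27.70 + 3.26Q.
Set SMC = demand: 27.70 + 3.26Q = 37.61 - 1.59Q → Q* = 2.0433.
The loss is the area between SMC and demand from Q* to Q_m; with linear curves that's a triangle of height MEC(Q_m).
DWL = ½ × 3.8559 × 18.7010 = 36.0546.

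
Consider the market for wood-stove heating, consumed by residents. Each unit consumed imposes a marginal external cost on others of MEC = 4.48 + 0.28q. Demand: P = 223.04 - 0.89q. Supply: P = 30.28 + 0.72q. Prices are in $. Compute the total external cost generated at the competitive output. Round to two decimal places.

$2543.20

Market equilibrium (private): 30.28 + 0.72q = 223.04 - 0.89q → q_m = 119.7267.
Total external cost = ∫₀^{q_m} (4.48 + 0.28q) dq = 4.48×119.7267 + ½×0.28×119.7267² = 2543.2032.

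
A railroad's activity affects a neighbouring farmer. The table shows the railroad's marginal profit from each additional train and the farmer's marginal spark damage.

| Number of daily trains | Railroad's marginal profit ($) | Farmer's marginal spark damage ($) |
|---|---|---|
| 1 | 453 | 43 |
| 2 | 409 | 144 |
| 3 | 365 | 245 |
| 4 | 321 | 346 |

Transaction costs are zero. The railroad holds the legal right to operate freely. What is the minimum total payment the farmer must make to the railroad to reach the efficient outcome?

Left alone the railroad would choose level 4 (marginal profit stays positive).
Efficient level: k* = 3 (marginal profit ≥ marginal spark damage through 3).
The farmer must at least cover the railroad's forgone profit from cutting 4→3: 321 = 321.

$321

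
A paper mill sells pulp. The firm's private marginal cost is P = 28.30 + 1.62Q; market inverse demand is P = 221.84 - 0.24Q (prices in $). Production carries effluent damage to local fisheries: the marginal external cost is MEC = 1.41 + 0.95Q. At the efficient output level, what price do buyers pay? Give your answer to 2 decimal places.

Social marginal cost = private MC + MEC = 29.71 + 2.57Q.
Set SMC = demand: 29.71 + 2.57Q = 221.84 - 0.24Q → Q* = 68.3737.
Consumer price on the demand curve at Q*: 221.84 − 0.24×68.3737 = 205.4303.

P = $205.43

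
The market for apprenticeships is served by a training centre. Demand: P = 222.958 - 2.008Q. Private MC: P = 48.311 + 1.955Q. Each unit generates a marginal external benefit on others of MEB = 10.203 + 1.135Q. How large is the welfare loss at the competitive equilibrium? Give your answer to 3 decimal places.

DWL = 641.206

Market equilibrium (private): 48.311 + 1.955Q = 222.958 - 2.008Q → Q_m = 44.0694.
Social marginal cost = private MC − MEB = 38.108 + 0.820Q.
Set SMC = demand: 38.108 + 0.820Q = 222.958 - 2.008Q → Q* = 65.3642.
The welfare-loss triangle has base |Q_m − Q*| and height MEB(Q_m) (the vertical gap between SMC and demand is zero at Q* and MEB at Q_m).
DWL = ½ × 21.2948 × 60.2218 = 641.2056.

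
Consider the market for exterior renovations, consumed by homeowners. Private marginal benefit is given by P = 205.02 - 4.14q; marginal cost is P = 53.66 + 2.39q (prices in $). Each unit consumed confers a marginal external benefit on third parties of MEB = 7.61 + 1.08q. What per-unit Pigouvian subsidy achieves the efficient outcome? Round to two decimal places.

Social marginal benefit = demand + MEB = 212.63 - 3.06q.
Set SMB = MC: 212.63 - 3.06q = 53.66 + 2.39q → q* = 29.1688.
The Pigouvian subsidy equals MEB at q*: 7.61 + 1.08×29.1688 = 39.1123.

subsidy = $39.11 per unit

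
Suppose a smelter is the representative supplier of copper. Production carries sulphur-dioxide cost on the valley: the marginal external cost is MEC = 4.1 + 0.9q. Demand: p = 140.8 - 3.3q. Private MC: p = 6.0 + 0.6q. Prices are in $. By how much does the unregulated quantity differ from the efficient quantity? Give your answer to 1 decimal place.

7.3 units

Market equilibrium (private): 6.0 + 0.6q = 140.8 - 3.3q → q_m = 34.5641.
Social marginal cost = private MC + MEC = 10.1 + 1.5q.
Set SMC = demand: 10.1 + 1.5q = 140.8 - 3.3q → q* = 27.2292.
Gap = |34.5641 − 27.2292| = 7.3349.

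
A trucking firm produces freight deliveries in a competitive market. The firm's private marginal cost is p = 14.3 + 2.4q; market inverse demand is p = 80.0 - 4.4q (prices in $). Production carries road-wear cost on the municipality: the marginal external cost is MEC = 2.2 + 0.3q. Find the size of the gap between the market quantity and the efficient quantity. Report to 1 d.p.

0.7 units

Market equilibrium (private): 14.3 + 2.4q = 80.0 - 4.4q → q_m = 9.6618.
Social marginal cost = private MC + MEC = 16.5 + 2.7q.
Set SMC = demand: 16.5 + 2.7q = 80.0 - 4.4q → q* = 8.9437.
Gap = |9.6618 − 8.9437| = 0.7181.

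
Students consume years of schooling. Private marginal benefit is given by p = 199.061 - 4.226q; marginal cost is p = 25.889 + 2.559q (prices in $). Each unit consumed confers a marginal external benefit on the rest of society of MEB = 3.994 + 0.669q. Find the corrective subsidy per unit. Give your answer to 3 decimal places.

Social marginal benefit = demand + MEB = 203.055 - 3.557q.
Set SMB = MC: 203.055 - 3.557q = 25.889 + 2.559q → q* = 28.9676.
The Pigouvian subsidy equals MEB at q*: 3.994 + 0.669×28.9676 = 23.3733.

subsidy = $23.373 per unit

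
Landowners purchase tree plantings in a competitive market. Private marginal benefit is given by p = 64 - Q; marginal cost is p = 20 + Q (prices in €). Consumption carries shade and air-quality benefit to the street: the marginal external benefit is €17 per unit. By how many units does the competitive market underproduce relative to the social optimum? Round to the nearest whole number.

Market equilibrium (private): 20 + Q = 64 - Q → Q_m = 22.0000.
Social marginal benefit = demand + MEB = 81 - Q.
Set SMB = MC: 81 - Q = 20 + Q → Q* = 30.5000.
Gap = |22.0000 − 30.5000| = 8.5000.

9 units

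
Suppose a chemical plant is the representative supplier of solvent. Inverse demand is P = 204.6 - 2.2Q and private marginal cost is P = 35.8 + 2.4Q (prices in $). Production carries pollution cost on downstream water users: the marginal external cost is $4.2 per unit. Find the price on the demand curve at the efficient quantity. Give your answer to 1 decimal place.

Social marginal cost = private MC + MEC = 40.0 + 2.4Q.
Set SMC = demand: 40.0 + 2.4Q = 204.6 - 2.2Q → Q* = 35.7826.
Consumer price on the demand curve at Q*: 204.6 − 2.2×35.7826 = 125.8783.

P = $125.9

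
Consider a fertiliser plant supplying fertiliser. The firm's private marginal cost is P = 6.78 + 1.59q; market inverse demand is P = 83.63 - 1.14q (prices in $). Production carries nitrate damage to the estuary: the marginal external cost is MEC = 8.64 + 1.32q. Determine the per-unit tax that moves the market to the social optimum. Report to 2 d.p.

Social marginal cost = private MC + MEC = 15.42 + 2.91q.
Set SMC = demand: 15.42 + 2.91q = 83.63 - 1.14q → q* = 16.8420.
The Pigouvian tax equals MEC at q*: 8.64 + 1.32×16.8420 = 30.8714.

tax = $30.87 per unit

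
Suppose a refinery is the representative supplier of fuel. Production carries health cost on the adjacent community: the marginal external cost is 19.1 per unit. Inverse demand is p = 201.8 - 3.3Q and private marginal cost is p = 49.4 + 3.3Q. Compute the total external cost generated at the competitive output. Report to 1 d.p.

Market equilibrium (private): 49.4 + 3.3Q = 201.8 - 3.3Q → Q_m = 23.0909.
Total external cost = MEC × Q_m = 19.1 × 23.0909 = 441.0362.

441.0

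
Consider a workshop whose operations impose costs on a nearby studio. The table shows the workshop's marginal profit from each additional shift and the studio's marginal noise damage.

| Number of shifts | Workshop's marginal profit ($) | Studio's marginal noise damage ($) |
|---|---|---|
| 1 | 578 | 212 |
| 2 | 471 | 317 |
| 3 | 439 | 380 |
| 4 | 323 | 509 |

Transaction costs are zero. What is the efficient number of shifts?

Bargaining reaches the level where marginal profit last exceeds marginal noise damage.
That holds through level 3 (439 ≥ 380) but not at 4 (323 < 509).

3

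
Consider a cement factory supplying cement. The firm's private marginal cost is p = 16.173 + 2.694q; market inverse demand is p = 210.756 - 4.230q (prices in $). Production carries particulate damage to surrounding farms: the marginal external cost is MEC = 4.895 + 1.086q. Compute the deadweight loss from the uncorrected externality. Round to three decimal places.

DWL = $78.289

Market equilibrium (private): 16.173 + 2.694q = 210.756 - 4.230q → q_m = 28.1027.
Social marginal cost = private MC + MEC = 21.068 + 3.780q.
Set SMC = demand: 21.068 + 3.780q = 210.756 - 4.230q → q* = 23.6814.
Between q* and q_m the wedge SMC − demand runs linearly from 0 to MEC(q_m), so the loss is a triangle.
DWL = ½ × 4.4213 × 35.4145 = 78.2891.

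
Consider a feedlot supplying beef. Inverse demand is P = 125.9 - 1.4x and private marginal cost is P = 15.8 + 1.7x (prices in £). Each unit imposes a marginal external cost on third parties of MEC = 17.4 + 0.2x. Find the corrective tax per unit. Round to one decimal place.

Social marginal cost = private MC + MEC = 33.2 + 1.9x.
Set SMC = demand: 33.2 + 1.9x = 125.9 - 1.4x → x* = 28.0909.
The Pigouvian tax equals MEC at x*: 17.4 + 0.2×28.0909 = 23.0182.

tax = £23.0 per unit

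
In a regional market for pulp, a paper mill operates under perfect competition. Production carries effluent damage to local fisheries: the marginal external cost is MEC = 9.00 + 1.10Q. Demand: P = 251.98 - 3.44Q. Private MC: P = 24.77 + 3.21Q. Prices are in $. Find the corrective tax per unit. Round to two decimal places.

Social marginal cost = private MC + MEC = 33.77 + 4.31Q.
Set SMC = demand: 33.77 + 4.31Q = 251.98 - 3.44Q → Q* = 28.1561.
The Pigouvian tax equals MEC at Q*: 9.00 + 1.10×28.1561 = 39.9717.

tax = $39.97 per unit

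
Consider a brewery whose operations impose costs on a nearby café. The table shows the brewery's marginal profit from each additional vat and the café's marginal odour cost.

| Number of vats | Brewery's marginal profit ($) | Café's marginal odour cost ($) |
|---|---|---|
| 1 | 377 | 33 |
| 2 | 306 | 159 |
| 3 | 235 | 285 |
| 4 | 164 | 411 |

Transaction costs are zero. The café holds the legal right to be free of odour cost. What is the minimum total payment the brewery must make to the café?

$192

Efficient level: marginal profit ≥ marginal odour cost through level 2, so k* = 2.
With the café holding the right, the brewery must at least compensate total damage at k*: 33 + 159 = 192.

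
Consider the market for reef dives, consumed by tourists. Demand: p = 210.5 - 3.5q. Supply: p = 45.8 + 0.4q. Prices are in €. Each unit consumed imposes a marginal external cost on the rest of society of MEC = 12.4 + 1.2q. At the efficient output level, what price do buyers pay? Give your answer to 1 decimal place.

P = €106.0

Social marginal benefit = demand − MEC = 198.1 - 4.7q.
Set SMB = MC: 198.1 - 4.7q = 45.8 + 0.4q → q* = 29.8627.
Consumer price on the demand curve at q*: 210.5 − 3.5×29.8627 = 105.9806.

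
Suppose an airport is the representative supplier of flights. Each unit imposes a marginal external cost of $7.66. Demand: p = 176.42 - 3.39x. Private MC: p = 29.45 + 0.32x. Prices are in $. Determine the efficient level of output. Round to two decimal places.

Social marginal cost = private MC + MEC = 37.11 + 0.32x.
Set SMC = demand: 37.11 + 0.32x = 176.42 - 3.39x → x* = 37.5499.

x* = 37.55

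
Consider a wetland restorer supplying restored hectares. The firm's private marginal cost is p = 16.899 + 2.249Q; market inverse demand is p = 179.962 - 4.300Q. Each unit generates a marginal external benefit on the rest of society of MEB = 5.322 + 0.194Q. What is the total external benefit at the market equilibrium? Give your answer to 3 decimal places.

Market equilibrium (private): 16.899 + 2.249Q = 179.962 - 4.300Q → Q_m = 24.8989.
Total external benefit = ∫₀^{Q_m} (5.322 + 0.194Q) dQ = 5.322×24.8989 + ½×0.194×24.8989² = 192.6476.

192.648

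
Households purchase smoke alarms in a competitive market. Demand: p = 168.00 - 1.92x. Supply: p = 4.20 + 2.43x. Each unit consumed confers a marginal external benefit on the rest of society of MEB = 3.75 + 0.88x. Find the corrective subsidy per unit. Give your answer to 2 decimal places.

subsidy = 46.24 per unit

Social marginal benefit = demand + MEB = 171.75 - 1.04x.
Set SMB = MC: 171.75 - 1.04x = 4.20 + 2.43x → x* = 48.2853.
The Pigouvian subsidy equals MEB at x*: 3.75 + 0.88×48.2853 = 46.2411.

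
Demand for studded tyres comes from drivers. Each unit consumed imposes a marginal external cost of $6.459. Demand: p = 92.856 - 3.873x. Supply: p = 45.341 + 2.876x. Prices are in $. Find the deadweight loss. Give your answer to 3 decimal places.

Market equilibrium (private): 45.341 + 2.876x = 92.856 - 3.873x → x_m = 7.0403.
Social marginal benefit = demand − MEC = 86.397 - 3.873x.
Set SMB = MC: 86.397 - 3.873x = 45.341 + 2.876x → x* = 6.0833.
The loss is the area between SMB and MC from x* to x_m; with linear curves that's a triangle of height MEC(x_m).
DWL = ½ × 0.9570 × 6.4590 = 3.0906.

DWL = $3.091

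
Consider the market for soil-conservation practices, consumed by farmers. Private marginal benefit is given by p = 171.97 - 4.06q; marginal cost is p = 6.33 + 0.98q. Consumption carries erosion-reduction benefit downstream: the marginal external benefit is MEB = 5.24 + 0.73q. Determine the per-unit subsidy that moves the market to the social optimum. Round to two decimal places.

subsidy = 34.18 per unit

Social marginal benefit = demand + MEB = 177.21 - 3.33q.
Set SMB = MC: 177.21 - 3.33q = 6.33 + 0.98q → q* = 39.6473.
The Pigouvian subsidy equals MEB at q*: 5.24 + 0.73×39.6473 = 34.1825.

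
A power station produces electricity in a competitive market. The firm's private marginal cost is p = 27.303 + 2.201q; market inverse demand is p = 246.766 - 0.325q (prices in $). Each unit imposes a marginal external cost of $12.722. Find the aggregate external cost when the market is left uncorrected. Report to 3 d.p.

$1105.308

Market equilibrium (private): 27.303 + 2.201q = 246.766 - 0.325q → q_m = 86.8816.
Total external cost = MEC × q_m = 12.722 × 86.8816 = 1105.3077.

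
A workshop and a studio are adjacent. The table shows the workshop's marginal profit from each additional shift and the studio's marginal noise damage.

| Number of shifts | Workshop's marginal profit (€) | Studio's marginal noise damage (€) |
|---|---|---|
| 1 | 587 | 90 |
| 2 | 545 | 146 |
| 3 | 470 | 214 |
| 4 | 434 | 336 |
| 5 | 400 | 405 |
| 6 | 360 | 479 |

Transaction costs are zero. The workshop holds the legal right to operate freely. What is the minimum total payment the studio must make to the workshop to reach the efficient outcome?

Left alone the workshop would choose level 6 (marginal profit stays positive).
Efficient level: k* = 4 (marginal profit ≥ marginal noise damage through 4).
The studio must at least cover the workshop's forgone profit from cutting 6→4: 400 + 360 = 760.

€760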